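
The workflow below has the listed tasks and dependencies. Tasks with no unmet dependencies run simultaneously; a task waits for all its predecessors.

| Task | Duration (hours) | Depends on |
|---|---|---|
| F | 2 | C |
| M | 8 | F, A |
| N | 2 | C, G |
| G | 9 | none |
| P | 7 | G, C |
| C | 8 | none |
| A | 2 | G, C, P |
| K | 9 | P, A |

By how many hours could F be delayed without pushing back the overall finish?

Critical path: G→P→A→K = 9+7+2+9 = 27, so the finish is 27 hours.
Longest path through F: 18 hours (earliest finish 10, latest finish 19).
So F can slip 19 − 10 = 9 hours.

9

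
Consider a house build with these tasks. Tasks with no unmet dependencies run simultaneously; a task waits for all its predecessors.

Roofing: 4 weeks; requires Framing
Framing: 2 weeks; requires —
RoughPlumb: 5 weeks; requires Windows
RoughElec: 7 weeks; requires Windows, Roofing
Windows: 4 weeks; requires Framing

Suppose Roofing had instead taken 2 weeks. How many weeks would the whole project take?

13

Critical path before the change: Framing→Roofing→RoughElec = 2+4+7 = 13 giving 13 weeks.
Since Roofing is critical, the -2 change carries straight to that chain (now 11 weeks).
The binding chain switches to Framing→Windows→RoughElec = 2+4+7 = 13; finish 13 weeks.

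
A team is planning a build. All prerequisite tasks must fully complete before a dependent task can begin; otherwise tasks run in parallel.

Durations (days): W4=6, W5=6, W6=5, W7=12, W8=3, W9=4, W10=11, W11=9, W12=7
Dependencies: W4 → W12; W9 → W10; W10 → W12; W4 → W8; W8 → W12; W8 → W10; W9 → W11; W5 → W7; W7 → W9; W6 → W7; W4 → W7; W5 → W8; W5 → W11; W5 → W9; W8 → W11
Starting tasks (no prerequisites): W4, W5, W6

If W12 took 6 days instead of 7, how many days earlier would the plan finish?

Critical path before the change: W4→W7→W9→W10→W12 = 6+12+4+11+7 = 40 giving 40 days.
W12 lies on that path, so at 6 days the path becomes 39 days.
No other chain overtakes it, so the finish is 39 days.
Change in finish: 39 − 40 = -1 days.

1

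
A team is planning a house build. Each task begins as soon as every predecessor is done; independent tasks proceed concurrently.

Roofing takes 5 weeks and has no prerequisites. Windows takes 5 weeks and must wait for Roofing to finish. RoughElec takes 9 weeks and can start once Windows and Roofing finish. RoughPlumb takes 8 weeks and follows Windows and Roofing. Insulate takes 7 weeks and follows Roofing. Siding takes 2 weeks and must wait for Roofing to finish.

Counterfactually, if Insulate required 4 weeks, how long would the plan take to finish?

Critical path before the change: Roofing→Windows→RoughElec = 5+5+9 = 19 giving 19 weeks.
Insulate is off the critical path — its longest chain is 12 weeks, giving 7 of slack.
That remains the longest chain; total 19 weeks.

19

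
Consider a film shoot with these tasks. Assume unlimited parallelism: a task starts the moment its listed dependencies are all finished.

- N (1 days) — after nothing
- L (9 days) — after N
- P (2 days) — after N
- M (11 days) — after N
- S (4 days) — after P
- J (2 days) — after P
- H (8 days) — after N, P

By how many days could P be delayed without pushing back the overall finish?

N→M = 1+11 = 12 sets the makespan at 12 days.
P finishes as early as 3 and must finish by 4.
So P can slip 4 − 3 = 1 day.

1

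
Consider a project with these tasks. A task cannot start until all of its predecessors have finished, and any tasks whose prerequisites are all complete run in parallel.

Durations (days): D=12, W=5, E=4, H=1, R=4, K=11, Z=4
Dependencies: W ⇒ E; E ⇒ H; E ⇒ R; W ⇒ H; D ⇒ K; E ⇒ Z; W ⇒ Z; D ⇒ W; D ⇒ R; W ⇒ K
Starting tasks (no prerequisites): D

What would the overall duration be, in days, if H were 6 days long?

28

Critical path before the change: D→W→K = 12+5+11 = 28 giving 28 days.
The longest path through H is only 22 days, so H has float 6.
The critical path is still D→W→K; finish is now 28 days.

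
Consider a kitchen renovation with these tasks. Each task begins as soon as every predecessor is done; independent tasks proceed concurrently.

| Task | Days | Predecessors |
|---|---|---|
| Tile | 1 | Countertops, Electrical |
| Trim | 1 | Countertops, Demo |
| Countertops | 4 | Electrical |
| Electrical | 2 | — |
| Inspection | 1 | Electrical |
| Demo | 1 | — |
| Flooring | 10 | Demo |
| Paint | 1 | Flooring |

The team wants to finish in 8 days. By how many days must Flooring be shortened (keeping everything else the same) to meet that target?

4

Current finish: 12 days; target: 8.
Flooring is on every critical path, so each day cut from Flooring cuts the finish by one (this holds down to a finish of 7).
Need 12 − 8 = 4 days off Flooring → Flooring becomes 6 days, finish becomes 8.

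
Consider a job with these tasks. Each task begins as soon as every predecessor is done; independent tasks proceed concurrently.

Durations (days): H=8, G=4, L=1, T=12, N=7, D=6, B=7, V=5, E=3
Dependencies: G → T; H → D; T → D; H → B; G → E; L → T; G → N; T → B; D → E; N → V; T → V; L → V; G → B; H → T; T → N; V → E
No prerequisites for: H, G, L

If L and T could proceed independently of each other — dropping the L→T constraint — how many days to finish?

35

Before: longest chain H→T→N→V→E = 8+12+7+5+3 = 35, finish 35.
Dropping L→T doesn't change T's earliest start (8); another predecessor still binds.
New critical path: H→T→N→V→E = 8+12+7+5+3 = 35 ⇒ 35 days.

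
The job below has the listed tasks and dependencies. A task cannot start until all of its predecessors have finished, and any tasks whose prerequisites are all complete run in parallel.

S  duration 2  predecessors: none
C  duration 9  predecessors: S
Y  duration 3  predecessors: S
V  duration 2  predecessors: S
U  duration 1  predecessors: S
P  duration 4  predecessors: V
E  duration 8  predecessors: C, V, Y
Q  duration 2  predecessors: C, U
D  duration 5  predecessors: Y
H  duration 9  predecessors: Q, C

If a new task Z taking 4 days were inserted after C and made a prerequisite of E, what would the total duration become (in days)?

Originally the schedule takes 22 days.
With Z inserted, E now waits for max(C, V, Y, Z).
New critical path: S→C→Z→E = 2+9+4+8 = 23 ⇒ 23 days.

23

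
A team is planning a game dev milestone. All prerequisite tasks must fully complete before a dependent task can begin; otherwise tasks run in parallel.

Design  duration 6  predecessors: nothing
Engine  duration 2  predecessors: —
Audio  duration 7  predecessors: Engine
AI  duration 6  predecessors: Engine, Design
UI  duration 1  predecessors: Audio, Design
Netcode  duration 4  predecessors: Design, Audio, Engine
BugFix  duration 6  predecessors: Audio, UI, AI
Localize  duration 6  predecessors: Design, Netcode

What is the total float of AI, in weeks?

1

Engine→Audio→Netcode→Localize = 2+7+4+6 = 19 sets the makespan at 19 weeks.
Longest path through AI: 18 weeks (earliest finish 12, latest finish 13).
So AI can slip 13 − 12 = 1 week.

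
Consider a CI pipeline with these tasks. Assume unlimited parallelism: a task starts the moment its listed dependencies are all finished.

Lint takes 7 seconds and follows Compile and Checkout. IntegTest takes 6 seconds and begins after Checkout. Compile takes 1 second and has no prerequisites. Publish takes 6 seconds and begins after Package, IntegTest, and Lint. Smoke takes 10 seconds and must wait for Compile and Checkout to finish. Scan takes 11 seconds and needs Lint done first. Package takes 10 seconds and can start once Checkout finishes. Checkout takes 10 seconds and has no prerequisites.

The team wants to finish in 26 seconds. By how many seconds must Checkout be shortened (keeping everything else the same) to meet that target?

Current finish: 28 seconds; target: 26.
Checkout is on every critical path, so each second cut from Checkout cuts the finish by one (this holds down to a finish of 19).
Need 28 − 26 = 2 seconds off Checkout → Checkout becomes 8 seconds, finish becomes 26.

2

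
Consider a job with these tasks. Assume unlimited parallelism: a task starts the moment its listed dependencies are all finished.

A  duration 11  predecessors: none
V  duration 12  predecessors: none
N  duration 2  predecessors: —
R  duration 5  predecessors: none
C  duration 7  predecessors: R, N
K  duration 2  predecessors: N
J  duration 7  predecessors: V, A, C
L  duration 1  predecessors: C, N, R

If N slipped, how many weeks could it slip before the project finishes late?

Critical path: V→J = 12+7 = 19, so the finish is 19 weeks.
N finishes as early as 2 and must finish by 5.
Slack of N = 3 − 0 = 3 weeks.

3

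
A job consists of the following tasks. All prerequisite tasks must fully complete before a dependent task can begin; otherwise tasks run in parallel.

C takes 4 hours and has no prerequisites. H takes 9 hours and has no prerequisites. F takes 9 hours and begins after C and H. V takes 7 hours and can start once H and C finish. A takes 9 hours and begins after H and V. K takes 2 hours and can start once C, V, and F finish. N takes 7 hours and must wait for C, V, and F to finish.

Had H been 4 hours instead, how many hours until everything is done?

20

Actual critical path: H→F→N = 9+9+7 = 25 ⇒ 25 hours.
H is on the critical path; changing it to 4 makes that path 20 hours.
The binding chain switches to C→F→N = 4+9+7 = 20; finish 20 hours.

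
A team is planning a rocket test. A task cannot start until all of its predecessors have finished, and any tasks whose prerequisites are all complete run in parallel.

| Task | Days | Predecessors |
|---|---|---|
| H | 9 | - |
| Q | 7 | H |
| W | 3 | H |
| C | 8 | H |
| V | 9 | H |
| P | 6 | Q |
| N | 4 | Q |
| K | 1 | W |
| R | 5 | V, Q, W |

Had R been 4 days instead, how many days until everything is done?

22

As given, the longest chain is H→V→R = 9+9+5 = 23, so the finish is 23 days.
Since R is critical, the -1 change carries straight to that chain (now 22 days).
Now H→Q→P = 9+7+6 = 22 is longest, so the finish becomes 22 days.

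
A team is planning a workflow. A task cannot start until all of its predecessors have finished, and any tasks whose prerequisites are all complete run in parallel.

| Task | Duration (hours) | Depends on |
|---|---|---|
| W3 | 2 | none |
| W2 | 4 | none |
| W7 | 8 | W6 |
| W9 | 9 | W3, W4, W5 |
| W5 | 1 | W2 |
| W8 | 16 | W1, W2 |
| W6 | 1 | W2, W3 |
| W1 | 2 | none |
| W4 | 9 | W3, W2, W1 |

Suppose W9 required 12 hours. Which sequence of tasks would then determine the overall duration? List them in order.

Baseline: W2→W4→W9 = 4+9+9 = 22 → 22 hours.
W9 lies on that path, so at 12 hours the path becomes 25 hours.
The critical path is still W2→W4→W9; finish is now 25 hours.

W2, W4, W9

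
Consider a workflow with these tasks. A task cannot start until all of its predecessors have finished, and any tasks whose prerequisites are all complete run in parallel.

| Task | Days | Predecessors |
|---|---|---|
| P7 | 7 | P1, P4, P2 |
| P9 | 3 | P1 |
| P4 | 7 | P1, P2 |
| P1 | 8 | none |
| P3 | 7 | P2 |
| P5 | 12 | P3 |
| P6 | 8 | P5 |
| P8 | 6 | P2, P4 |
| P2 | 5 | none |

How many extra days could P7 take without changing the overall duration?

10

Critical path: P2→P3→P5→P6 = 5+7+12+8 = 32, so the finish is 32 days.
Longest path through P7: 22 days (earliest finish 22, latest finish 32).
So P7 can slip 32 − 22 = 10 days.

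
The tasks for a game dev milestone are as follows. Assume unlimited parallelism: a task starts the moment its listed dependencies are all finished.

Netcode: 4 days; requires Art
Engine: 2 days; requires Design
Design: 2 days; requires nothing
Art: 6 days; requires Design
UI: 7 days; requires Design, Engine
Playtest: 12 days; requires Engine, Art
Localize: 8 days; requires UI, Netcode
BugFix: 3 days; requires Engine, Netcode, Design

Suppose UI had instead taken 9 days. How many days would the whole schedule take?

The binding path is Design→Art→Netcode→Localize = 2+6+4+8 = 20; finish at 20 days.
The longest path through UI is only 19 days, so UI has float 1.
The binding chain switches to Design→Engine→UI→Localize = 2+2+9+8 = 21; finish 21 days.

21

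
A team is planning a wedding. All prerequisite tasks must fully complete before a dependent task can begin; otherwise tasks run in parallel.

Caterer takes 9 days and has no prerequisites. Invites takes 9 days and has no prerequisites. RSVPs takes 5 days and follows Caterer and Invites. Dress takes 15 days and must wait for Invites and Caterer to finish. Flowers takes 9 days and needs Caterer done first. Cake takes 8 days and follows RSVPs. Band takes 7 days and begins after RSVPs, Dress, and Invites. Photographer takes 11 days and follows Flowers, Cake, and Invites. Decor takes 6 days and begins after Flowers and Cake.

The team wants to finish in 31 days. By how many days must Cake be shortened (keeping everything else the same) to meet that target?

Current finish: 33 days; target: 31.
Cake is on every critical path, so each day cut from Cake cuts the finish by one (this holds down to a finish of 31).
Need 33 − 31 = 2 days off Cake → Cake becomes 6 days, finish becomes 31.

2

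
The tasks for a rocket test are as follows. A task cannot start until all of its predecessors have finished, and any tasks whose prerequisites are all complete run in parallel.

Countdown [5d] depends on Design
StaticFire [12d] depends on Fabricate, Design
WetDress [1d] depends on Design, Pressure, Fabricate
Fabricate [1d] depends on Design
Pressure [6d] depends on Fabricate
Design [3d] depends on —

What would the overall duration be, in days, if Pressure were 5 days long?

Actual critical path: Design→Fabricate→StaticFire = 3+1+12 = 16 ⇒ 16 days.
Pressure is off the critical path — its longest chain is 11 days, giving 5 of slack.
No other chain overtakes it, so the finish is 16 days.

16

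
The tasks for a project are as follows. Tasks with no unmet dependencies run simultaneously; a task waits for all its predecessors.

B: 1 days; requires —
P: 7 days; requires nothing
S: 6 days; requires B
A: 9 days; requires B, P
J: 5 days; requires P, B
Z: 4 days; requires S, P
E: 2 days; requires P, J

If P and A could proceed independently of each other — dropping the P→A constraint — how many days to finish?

14

Original critical path: P→A = 7+9 = 16 ⇒ 16 days.
Without P→A, A's earliest start moves from 7 to 1.
New critical path: P→J→E = 7+5+2 = 14 ⇒ 14 days.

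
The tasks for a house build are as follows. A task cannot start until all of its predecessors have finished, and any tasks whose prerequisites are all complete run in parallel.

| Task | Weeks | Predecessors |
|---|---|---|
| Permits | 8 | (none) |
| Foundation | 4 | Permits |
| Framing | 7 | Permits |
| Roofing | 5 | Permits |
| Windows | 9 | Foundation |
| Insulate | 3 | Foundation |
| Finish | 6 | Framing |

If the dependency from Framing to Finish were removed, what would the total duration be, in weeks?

21

Before: longest chain Permits→Foundation→Windows = 8+4+9 = 21, finish 21.
Without Framing→Finish, Finish's earliest start moves from 15 to 0.
New critical path: Permits→Foundation→Windows = 8+4+9 = 21 ⇒ 21 weeks.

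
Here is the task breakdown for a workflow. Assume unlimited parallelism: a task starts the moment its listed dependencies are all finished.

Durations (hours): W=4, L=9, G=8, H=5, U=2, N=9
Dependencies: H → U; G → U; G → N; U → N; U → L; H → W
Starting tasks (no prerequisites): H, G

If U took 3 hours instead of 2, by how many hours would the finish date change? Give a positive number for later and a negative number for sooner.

1

The binding path is G→U→N = 8+2+9 = 19; finish at 19 hours.
U lies on that path, so at 3 hours the path becomes 20 hours.
No other chain overtakes it, so the finish is 20 hours.
Change in finish: 20 − 19 = +1 hours.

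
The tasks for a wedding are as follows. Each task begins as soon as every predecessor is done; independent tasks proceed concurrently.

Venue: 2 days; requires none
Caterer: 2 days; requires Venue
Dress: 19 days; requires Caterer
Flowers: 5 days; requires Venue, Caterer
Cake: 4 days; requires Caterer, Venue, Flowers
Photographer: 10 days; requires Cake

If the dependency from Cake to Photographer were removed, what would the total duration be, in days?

23

With the dependency in place, Venue→Caterer→Dress = 2+2+19 = 23 sets the finish at 23 days.
Without Cake→Photographer, Photographer's earliest start moves from 13 to 0.
New critical path: Venue→Caterer→Dress = 2+2+19 = 23 ⇒ 23 days.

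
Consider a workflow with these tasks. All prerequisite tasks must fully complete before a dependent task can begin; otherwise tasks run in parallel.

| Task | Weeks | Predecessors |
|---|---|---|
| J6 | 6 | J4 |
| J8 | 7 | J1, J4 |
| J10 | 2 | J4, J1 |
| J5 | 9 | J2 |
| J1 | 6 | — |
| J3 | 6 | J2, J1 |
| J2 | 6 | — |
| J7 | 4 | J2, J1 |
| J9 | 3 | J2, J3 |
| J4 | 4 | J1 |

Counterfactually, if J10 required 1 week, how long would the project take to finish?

17

Actual critical path: J1→J4→J8 = 6+4+7 = 17 ⇒ 17 weeks.
J10 has 5 weeks of float (longest path through it is 12).
No other chain overtakes it, so the finish is 17 weeks.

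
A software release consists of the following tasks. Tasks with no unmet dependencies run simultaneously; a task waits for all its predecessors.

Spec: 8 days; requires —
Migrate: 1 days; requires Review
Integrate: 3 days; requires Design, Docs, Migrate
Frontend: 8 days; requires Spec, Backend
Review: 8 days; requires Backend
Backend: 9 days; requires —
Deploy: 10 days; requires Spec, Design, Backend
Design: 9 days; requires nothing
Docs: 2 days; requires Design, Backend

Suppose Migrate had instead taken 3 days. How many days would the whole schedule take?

Baseline: Backend→Review→Migrate→Integrate = 9+8+1+3 = 21 → 21 days.
Migrate lies on that path, so at 3 days the path becomes 23 days.
The critical path is still Backend→Review→Migrate→Integrate; finish is now 23 days.

23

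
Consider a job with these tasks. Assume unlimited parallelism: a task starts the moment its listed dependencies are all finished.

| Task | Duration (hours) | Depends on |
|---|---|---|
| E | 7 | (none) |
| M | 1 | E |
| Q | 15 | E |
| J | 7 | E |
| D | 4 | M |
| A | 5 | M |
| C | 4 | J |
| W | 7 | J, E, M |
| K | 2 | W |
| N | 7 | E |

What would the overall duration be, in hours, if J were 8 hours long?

24

Baseline: E→J→W→K = 7+7+7+2 = 23 → 23 hours.
J lies on that path, so at 8 hours the path becomes 24 hours.
The critical path is still E→J→W→K; finish is now 24 hours.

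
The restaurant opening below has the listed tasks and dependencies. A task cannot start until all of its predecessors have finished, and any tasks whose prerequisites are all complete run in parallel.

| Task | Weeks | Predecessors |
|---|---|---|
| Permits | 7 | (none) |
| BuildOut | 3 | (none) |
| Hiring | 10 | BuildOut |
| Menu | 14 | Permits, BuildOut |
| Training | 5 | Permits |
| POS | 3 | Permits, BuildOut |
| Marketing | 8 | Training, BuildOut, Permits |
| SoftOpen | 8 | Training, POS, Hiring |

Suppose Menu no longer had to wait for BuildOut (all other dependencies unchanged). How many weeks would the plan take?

21

Before: longest chain Permits→Menu = 7+14 = 21, finish 21.
Dropping BuildOut→Menu doesn't change Menu's earliest start (7); another predecessor still binds.
After: Permits→Menu = 7+14 = 21 → 21 weeks.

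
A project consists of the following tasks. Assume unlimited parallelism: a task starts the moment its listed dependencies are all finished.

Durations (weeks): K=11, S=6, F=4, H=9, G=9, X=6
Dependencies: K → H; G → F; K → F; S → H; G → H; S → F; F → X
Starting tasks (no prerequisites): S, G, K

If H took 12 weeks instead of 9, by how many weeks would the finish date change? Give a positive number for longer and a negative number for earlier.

2

Baseline: K→F→X = 11+4+6 = 21 → 21 weeks.
H has 1 week of float (longest path through it is 20).
The binding chain switches to K→H = 11+12 = 23; finish 23 weeks.
Change in finish: 23 − 21 = +2 weeks.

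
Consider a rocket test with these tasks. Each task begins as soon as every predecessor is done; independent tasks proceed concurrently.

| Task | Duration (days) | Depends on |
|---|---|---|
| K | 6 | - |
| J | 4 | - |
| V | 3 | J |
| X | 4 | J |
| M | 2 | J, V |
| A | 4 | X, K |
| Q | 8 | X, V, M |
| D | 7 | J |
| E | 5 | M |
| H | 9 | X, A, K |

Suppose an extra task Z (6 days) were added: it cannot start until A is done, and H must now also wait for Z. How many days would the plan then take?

27

Originally the plan takes 21 days.
With Z inserted, H now waits for max(X, A, K, Z).
New critical path: J→X→A→Z→H = 4+4+4+6+9 = 27 ⇒ 27 days.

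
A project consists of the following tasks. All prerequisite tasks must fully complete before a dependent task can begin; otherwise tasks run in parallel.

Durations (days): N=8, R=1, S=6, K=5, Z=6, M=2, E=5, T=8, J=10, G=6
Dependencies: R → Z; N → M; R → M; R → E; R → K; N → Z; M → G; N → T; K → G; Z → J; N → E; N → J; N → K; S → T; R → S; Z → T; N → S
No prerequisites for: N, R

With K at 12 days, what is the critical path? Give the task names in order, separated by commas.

Critical path before the change: N→Z→J = 8+6+10 = 24 giving 24 days.
K is off the critical path — its longest chain is 19 days, giving 5 of slack.
Now N→K→G = 8+12+6 = 26 is longest, so the finish becomes 26 days.

N, K, G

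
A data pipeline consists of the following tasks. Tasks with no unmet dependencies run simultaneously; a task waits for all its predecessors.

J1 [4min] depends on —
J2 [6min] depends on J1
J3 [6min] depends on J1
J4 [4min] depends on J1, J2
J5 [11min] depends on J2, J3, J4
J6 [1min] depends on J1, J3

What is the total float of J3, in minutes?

4

J1→J2→J4→J5 = 4+6+4+11 = 25 sets the makespan at 25 minutes.
J3 finishes as early as 10 and must finish by 14.
Slack of J3 = 8 − 4 = 4 minutes.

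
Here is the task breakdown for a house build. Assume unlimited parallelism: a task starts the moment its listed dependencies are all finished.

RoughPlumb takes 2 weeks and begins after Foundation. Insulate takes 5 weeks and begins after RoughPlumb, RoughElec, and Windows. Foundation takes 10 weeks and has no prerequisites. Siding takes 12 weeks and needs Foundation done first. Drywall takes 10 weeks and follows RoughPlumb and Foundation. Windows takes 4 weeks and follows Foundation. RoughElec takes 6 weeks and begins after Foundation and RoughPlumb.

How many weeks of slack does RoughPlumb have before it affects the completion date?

0

The longest chain is Foundation→RoughPlumb→RoughElec→Insulate = 10+2+6+5 = 23; overall finish 23 weeks.
The longest chain containing RoughPlumb totals 23 weeks.
Float = 23 − 23 = 0.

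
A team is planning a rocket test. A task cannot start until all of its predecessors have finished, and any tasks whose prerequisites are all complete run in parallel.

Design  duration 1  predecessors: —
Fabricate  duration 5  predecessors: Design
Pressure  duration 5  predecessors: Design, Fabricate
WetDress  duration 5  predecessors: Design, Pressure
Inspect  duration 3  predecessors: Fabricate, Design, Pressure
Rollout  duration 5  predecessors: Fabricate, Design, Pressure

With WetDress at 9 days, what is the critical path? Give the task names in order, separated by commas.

As given, the longest chain is Design→Fabricate→Pressure→WetDress = 1+5+5+5 = 16, so the finish is 16 days.
WetDress is on the critical path; changing it to 9 makes that path 20 days.
No other chain overtakes it, so the finish is 20 days.

Design, Fabricate, Pressure, WetDress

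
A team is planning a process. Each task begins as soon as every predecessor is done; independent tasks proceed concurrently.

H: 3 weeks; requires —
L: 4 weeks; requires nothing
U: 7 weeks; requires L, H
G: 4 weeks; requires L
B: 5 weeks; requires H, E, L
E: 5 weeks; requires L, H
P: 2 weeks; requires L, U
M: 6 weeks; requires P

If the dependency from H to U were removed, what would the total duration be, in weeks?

Original critical path: L→U→P→M = 4+7+2+6 = 19 ⇒ 19 weeks.
Dropping H→U doesn't change U's earliest start (4); another predecessor still binds.
New critical path: L→U→P→M = 4+7+2+6 = 19 ⇒ 19 weeks.

19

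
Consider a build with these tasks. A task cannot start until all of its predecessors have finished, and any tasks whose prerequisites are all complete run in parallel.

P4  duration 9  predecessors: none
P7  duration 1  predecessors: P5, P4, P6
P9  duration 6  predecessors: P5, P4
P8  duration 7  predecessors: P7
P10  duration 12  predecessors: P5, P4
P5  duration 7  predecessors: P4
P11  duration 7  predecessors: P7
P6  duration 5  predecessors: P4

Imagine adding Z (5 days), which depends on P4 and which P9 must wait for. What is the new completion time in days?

Originally the build takes 28 days.
With Z inserted, P9 now waits for max(P5, P4, Z).
New critical path: P4→P5→P10 = 9+7+12 = 28 ⇒ 28 days.

28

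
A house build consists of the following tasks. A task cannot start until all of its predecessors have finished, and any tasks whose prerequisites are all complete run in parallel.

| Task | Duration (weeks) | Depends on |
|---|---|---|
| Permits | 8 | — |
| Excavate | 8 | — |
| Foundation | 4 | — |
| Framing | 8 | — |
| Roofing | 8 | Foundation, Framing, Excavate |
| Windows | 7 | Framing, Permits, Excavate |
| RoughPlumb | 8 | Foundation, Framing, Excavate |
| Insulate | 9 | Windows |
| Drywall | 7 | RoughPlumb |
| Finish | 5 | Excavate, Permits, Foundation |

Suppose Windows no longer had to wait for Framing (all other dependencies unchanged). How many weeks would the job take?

Original critical path: Permits→Windows→Insulate = 8+7+9 = 24 ⇒ 24 weeks.
Dropping Framing→Windows doesn't change Windows's earliest start (8); another predecessor still binds.
New critical path: Permits→Windows→Insulate = 8+7+9 = 24 ⇒ 24 weeks.

24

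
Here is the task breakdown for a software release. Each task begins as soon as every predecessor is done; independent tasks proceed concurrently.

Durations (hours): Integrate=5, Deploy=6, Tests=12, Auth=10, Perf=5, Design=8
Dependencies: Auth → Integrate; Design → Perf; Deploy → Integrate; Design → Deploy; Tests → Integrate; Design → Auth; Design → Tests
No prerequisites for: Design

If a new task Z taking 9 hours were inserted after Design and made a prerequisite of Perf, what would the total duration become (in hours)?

Originally the schedule takes 25 hours.
With Z inserted, Perf now waits for max(Design, Z).
New critical path: Design→Tests→Integrate = 8+12+5 = 25 ⇒ 25 hours.

25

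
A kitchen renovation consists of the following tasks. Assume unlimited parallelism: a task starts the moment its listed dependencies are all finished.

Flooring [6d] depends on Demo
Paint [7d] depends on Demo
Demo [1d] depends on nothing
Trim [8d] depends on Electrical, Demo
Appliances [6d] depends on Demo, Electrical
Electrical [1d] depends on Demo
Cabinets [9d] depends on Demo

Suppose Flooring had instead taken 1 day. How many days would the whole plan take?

10

Actual critical path: Demo→Electrical→Trim = 1+1+8 = 10 ⇒ 10 days.
Flooring is off the critical path — its longest chain is 7 days, giving 3 of slack.
The critical path is still Demo→Electrical→Trim; finish is now 10 days.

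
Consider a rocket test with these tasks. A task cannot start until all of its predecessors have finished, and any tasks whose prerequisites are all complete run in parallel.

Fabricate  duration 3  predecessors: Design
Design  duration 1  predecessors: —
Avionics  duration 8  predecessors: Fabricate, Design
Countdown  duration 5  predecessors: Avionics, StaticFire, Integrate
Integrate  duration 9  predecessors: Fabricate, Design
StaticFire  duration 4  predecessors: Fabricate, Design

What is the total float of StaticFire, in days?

5

Critical path: Design→Fabricate→Integrate→Countdown = 1+3+9+5 = 18, so the finish is 18 days.
The longest chain containing StaticFire totals 13 days.
So StaticFire can slip 13 − 8 = 5 days.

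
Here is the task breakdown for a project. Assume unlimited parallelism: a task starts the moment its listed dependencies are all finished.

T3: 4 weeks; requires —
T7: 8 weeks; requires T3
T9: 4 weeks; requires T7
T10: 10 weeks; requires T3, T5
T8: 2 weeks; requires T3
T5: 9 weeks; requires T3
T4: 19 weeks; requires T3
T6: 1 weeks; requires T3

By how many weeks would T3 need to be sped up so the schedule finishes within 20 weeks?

3

Current finish: 23 weeks; target: 20.
T3 is on every critical path, so each week cut from T3 cuts the finish by one (this holds down to a finish of 20).
Need 23 − 20 = 3 weeks off T3 → T3 becomes 1 week, finish becomes 20.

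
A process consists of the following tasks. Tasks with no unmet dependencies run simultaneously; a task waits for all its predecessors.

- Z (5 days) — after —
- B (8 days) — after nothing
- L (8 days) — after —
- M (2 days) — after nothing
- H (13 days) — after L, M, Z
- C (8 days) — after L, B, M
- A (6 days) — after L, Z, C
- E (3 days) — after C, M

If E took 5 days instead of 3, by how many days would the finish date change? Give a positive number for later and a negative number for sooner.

0

As given, the longest chain is B→C→A = 8+8+6 = 22, so the finish is 22 days.
E is off the critical path — its longest chain is 19 days, giving 3 of slack.
The critical path is still B→C→A; finish is now 22 days.
Change in finish: 22 − 22 = +0 days.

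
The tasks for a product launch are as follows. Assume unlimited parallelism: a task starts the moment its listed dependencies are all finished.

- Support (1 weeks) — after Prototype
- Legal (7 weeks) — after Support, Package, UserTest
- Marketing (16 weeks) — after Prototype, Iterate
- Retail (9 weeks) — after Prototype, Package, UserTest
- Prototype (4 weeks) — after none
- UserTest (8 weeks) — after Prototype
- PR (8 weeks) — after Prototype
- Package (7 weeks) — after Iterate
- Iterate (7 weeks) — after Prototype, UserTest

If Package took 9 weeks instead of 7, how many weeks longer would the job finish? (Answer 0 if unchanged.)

2

As given, the longest chain is Prototype→UserTest→Iterate→Package→Retail = 4+8+7+7+9 = 35, so the finish is 35 weeks.
Since Package is critical, the +2 change carries straight to that chain (now 37 weeks).
That remains the longest chain; total 37 weeks.
Change in finish: 37 − 35 = +2 weeks.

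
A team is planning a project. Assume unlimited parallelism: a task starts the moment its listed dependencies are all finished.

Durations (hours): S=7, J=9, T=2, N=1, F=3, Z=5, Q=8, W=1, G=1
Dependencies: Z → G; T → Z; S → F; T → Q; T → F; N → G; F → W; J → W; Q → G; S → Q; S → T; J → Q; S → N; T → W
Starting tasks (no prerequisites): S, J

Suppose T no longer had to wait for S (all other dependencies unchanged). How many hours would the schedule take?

18

Original critical path: S→T→Q→G = 7+2+8+1 = 18 ⇒ 18 hours.
Without S→T, T's earliest start moves from 7 to 0.
After: J→Q→G = 9+8+1 = 18 → 18 hours.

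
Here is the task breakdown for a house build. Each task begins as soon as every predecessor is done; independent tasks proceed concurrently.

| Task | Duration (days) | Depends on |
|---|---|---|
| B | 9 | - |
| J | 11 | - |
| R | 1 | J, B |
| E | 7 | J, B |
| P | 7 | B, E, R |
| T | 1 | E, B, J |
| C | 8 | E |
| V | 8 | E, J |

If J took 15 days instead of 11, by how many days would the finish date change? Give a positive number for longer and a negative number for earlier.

The binding path is J→E→C = 11+7+8 = 26; finish at 26 days.
Since J is critical, the +4 change carries straight to that chain (now 30 days).
No other chain overtakes it, so the finish is 30 days.
Change in finish: 30 − 26 = +4 days.

4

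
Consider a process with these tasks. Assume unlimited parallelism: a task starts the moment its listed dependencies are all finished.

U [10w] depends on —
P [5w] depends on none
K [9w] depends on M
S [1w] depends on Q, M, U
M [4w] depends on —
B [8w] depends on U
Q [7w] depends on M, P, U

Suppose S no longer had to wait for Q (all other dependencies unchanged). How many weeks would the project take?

18

Original critical path: U→Q→S = 10+7+1 = 18 ⇒ 18 weeks.
Without Q→S, S's earliest start moves from 17 to 10.
After: U→B = 10+8 = 18 → 18 weeks.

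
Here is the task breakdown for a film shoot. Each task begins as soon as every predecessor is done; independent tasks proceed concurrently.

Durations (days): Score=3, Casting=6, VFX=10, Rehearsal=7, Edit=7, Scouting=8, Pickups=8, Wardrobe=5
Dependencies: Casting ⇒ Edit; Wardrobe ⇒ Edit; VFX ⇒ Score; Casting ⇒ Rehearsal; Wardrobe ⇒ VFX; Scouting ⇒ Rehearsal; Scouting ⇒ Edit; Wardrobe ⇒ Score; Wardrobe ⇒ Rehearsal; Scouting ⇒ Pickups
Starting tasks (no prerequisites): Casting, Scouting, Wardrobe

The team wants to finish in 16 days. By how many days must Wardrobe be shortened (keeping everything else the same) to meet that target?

2

Current finish: 18 days; target: 16.
Wardrobe is on every critical path, so each day cut from Wardrobe cuts the finish by one (this holds down to a finish of 16).
Need 18 − 16 = 2 days off Wardrobe → Wardrobe becomes 3 days, finish becomes 16.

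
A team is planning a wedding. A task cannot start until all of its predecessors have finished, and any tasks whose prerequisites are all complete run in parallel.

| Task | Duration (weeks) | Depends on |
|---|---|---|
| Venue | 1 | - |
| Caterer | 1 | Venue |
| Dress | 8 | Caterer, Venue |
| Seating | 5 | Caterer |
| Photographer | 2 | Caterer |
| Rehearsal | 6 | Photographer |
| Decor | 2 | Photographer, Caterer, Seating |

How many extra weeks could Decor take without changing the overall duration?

1

Venue→Caterer→Dress = 1+1+8 = 10 sets the makespan at 10 weeks.
The longest chain containing Decor totals 9 weeks.
Slack of Decor = 8 − 7 = 1 week.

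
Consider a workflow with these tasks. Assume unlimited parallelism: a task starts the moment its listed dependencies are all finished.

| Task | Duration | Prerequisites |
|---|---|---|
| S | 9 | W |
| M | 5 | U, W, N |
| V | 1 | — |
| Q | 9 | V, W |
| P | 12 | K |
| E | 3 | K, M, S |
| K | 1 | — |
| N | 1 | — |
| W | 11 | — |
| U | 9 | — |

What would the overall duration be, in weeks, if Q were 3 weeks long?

23

As given, the longest chain is W→S→E = 11+9+3 = 23, so the finish is 23 weeks.
The longest path through Q is only 20 weeks, so Q has float 3.
That remains the longest chain; total 23 weeks.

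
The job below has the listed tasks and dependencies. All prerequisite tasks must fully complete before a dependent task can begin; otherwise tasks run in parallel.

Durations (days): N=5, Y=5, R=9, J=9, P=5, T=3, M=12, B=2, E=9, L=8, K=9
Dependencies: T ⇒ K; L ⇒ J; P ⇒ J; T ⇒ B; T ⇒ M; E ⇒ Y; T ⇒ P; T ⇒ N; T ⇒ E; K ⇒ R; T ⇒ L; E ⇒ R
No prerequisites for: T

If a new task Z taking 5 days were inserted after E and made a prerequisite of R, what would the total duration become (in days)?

Originally the job takes 21 days.
With Z inserted, R now waits for max(E, K, Z).
New critical path: T→E→Z→R = 3+9+5+9 = 26 ⇒ 26 days.

26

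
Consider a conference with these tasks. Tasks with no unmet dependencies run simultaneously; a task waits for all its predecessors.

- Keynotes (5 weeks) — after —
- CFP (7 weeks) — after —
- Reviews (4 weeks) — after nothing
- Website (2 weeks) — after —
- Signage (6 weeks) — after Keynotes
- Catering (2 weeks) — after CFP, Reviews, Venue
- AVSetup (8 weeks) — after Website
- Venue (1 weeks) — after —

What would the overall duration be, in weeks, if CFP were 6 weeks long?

11

The binding path is Keynotes→Signage = 5+6 = 11; finish at 11 weeks.
CFP is off the critical path — its longest chain is 9 weeks, giving 2 of slack.
The critical path is still Keynotes→Signage; finish is now 11 weeks.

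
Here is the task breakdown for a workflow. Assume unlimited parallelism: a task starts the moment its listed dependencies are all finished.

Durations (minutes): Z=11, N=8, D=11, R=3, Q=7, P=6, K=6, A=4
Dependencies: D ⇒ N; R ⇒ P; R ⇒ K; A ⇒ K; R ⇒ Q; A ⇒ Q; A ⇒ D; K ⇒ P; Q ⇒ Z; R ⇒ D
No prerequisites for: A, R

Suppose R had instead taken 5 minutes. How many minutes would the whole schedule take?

24

As given, the longest chain is A→D→N = 4+11+8 = 23, so the finish is 23 minutes.
R is off the critical path — its longest chain is 22 minutes, giving 1 of slack.
New critical path: R→D→N = 5+11+8 = 24 ⇒ 24 minutes.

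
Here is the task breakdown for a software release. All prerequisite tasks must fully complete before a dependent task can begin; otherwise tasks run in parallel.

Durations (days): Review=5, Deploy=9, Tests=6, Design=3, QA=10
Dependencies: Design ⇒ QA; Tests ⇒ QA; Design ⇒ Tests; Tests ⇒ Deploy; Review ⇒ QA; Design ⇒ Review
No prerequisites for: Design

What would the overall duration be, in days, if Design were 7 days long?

Critical path before the change: Design→Tests→QA = 3+6+10 = 19 giving 19 days.
Design is on the critical path; changing it to 7 makes that path 23 days.
The critical path is still Design→Tests→QA; finish is now 23 days.

23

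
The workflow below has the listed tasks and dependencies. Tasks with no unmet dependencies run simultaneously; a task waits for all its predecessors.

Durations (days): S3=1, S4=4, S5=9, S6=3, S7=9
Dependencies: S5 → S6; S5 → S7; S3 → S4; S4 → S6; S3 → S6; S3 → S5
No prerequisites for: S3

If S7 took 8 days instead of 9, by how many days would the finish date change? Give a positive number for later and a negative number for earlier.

-1

Critical path before the change: S3→S5→S7 = 1+9+9 = 19 giving 19 days.
S7 is on the critical path; changing it to 8 makes that path 18 days.
The critical path is still S3→S5→S7; finish is now 18 days.
Change in finish: 18 − 19 = -1 days.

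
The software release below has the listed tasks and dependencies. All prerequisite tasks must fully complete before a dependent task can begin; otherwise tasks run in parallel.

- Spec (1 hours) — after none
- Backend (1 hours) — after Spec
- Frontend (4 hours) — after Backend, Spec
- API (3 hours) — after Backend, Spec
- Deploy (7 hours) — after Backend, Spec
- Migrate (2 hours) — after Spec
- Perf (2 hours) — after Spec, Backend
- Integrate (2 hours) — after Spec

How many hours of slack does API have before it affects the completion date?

The longest chain is Spec→Backend→Deploy = 1+1+7 = 9; overall finish 9 hours.
Longest path through API: 5 hours (earliest finish 5, latest finish 9).
Float = 9 − 5 = 4.

4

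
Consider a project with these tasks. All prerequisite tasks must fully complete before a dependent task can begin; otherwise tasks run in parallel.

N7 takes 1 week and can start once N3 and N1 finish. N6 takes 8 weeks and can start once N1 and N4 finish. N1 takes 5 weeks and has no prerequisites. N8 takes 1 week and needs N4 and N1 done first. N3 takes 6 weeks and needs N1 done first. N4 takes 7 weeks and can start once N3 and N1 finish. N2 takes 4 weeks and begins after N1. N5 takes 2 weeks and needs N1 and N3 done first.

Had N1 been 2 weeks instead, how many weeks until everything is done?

Actual critical path: N1→N3→N4→N6 = 5+6+7+8 = 26 ⇒ 26 weeks.
Since N1 is critical, the -3 change carries straight to that chain (now 23 weeks).
That remains the longest chain; total 23 weeks.

23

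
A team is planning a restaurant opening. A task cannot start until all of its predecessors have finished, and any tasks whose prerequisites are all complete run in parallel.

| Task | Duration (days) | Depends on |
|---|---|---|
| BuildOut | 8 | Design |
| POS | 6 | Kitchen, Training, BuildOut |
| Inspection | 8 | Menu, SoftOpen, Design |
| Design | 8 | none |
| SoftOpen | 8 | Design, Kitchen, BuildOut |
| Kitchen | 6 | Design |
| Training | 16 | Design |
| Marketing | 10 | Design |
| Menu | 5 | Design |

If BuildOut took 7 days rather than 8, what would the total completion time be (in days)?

31

Baseline: Design→BuildOut→SoftOpen→Inspection = 8+8+8+8 = 32 → 32 days.
BuildOut lies on that path, so at 7 days the path becomes 31 days.
That remains the longest chain; total 31 days.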